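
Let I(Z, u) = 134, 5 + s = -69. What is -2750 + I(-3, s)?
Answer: -2616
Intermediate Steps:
s = -74 (s = -5 - 69 = -74)
-2750 + I(-3, s) = -2750 + 134 = -2616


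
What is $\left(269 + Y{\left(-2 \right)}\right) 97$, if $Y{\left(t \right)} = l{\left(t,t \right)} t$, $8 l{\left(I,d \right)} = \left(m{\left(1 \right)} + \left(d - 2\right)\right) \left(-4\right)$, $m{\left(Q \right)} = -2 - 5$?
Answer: $25026$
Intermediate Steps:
$m{\left(Q \right)} = -7$ ($m{\left(Q \right)} = -2 - 5 = -7$)
$l{\left(I,d \right)} = \frac{9}{2} - \frac{d}{2}$ ($l{\left(I,d \right)} = \frac{\left(-7 + \left(d - 2\right)\right) \left(-4\right)}{8} = \frac{\left(-7 + \left(-2 + d\right)\right) \left(-4\right)}{8} = \frac{\left(-9 + d\right) \left(-4\right)}{8} = \frac{36 - 4 d}{8} = \frac{9}{2} - \frac{d}{2}$)
$Y{\left(t \right)} = t \left(\frac{9}{2} - \frac{t}{2}\right)$ ($Y{\left(t \right)} = \left(\frac{9}{2} - \frac{t}{2}\right) t = t \left(\frac{9}{2} - \frac{t}{2}\right)$)
$\left(269 + Y{\left(-2 \right)}\right) 97 = \left(269 + \frac{1}{2} \left(-2\right) \left(9 - -2\right)\right) 97 = \left(269 + \frac{1}{2} \left(-2\right) \left(9 + 2\right)\right) 97 = \left(269 + \frac{1}{2} \left(-2\right) 11\right) 97 = \left(269 - 11\right) 97 = 258 \cdot 97 = 25026$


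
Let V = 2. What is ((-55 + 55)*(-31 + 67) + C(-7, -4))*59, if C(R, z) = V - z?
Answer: 354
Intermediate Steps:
C(R, z) = 2 - z
((-55 + 55)*(-31 + 67) + C(-7, -4))*59 = ((-55 + 55)*(-31 + 67) + (2 - 1*(-4)))*59 = (0*36 + (2 + 4))*59 = (0 + 6)*59 = 6*59 = 354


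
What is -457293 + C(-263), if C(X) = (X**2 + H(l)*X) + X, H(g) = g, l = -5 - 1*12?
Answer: -383916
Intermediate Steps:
l = -17 (l = -5 - 12 = -17)
C(X) = X**2 - 16*X (C(X) = (X**2 - 17*X) + X = X**2 - 16*X)
-457293 + C(-263) = -457293 - 263*(-16 - 263) = -457293 - 263*(-279) = -457293 + 73377 = -383916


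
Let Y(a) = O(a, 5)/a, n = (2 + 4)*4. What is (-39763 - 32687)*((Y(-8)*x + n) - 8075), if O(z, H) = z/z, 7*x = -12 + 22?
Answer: 1166615775/2 ≈ 5.8331e+8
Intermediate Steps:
n = 24 (n = 6*4 = 24)
x = 10/7 (x = (-12 + 22)/7 = (⅐)*10 = 10/7 ≈ 1.4286)
O(z, H) = 1
Y(a) = 1/a
(-39763 - 32687)*((Y(-8)*x + n) - 8075) = (-39763 - 32687)*(((10/7)/(-8) + 24) - 8075) = -72450*((-⅛*10/7 + 24) - 8075) = -72450*((-5/28 + 24) - 8075) = -72450*(667/28 - 8075) = -72450*(-225433/28) = 1166615775/2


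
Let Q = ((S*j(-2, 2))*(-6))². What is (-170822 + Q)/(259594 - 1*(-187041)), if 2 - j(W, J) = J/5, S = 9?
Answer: -583418/1595125 ≈ -0.36575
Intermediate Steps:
j(W, J) = 2 - J/5
Q = 186624/25 (Q = ((9*(2 - ⅕*2))*(-6))² = ((9*(2 - ⅖))*(-6))² = ((9*(8/5))*(-6))² = ((72/5)*(-6))² = (-432/5)² = 186624/25 ≈ 7465.0)
(-170822 + Q)/(259594 - 1*(-187041)) = (-170822 + 186624/25)/(259594 - 1*(-187041)) = -4083926/(25*(259594 + 187041)) = -4083926/25/446635 = -4083926/25*1/446635 = -583418/1595125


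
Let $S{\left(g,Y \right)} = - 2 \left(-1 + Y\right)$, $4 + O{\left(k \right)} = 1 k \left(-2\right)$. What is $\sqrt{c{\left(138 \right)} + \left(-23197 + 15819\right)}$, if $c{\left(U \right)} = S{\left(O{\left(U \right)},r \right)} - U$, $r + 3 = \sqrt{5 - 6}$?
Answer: $\sqrt{-7508 - 2 i} \approx 0.012 - 86.649 i$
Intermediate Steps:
$O{\left(k \right)} = -4 - 2 k$ ($O{\left(k \right)} = -4 + 1 k \left(-2\right) = -4 + k \left(-2\right) = -4 - 2 k$)
$r = -3 + i$ ($r = -3 + \sqrt{5 - 6} = -3 + \sqrt{-1} = -3 + i \approx -3.0 + 1.0 i$)
$S{\left(g,Y \right)} = 2 - 2 Y$
$c{\left(U \right)} = 8 - U - 2 i$ ($c{\left(U \right)} = \left(2 - 2 \left(-3 + i\right)\right) - U = \left(2 + \left(6 - 2 i\right)\right) - U = \left(8 - 2 i\right) - U = 8 - U - 2 i$)
$\sqrt{c{\left(138 \right)} + \left(-23197 + 15819\right)} = \sqrt{\left(8 - 138 - 2 i\right) + \left(-23197 + 15819\right)} = \sqrt{\left(8 - 138 - 2 i\right) - 7378} = \sqrt{\left(-130 - 2 i\right) - 7378} = \sqrt{-7508 - 2 i}$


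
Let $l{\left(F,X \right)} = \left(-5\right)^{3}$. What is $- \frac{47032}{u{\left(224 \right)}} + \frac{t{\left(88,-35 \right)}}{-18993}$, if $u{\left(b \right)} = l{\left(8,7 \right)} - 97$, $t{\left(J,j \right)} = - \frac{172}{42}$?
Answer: $\frac{3126478898}{14757561} \approx 211.86$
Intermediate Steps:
$l{\left(F,X \right)} = -125$
$t{\left(J,j \right)} = - \frac{86}{21}$ ($t{\left(J,j \right)} = \left(-172\right) \frac{1}{42} = - \frac{86}{21}$)
$u{\left(b \right)} = -222$ ($u{\left(b \right)} = -125 - 97 = -222$)
$- \frac{47032}{u{\left(224 \right)}} + \frac{t{\left(88,-35 \right)}}{-18993} = - \frac{47032}{-222} - \frac{86}{21 \left(-18993\right)} = \left(-47032\right) \left(- \frac{1}{222}\right) - - \frac{86}{398853} = \frac{23516}{111} + \frac{86}{398853} = \frac{3126478898}{14757561}$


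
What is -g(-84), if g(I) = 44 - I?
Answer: -128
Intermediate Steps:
-g(-84) = -(44 - 1*(-84)) = -(44 + 84) = -1*128 = -128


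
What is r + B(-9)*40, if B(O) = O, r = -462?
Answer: -822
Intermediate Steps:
r + B(-9)*40 = -462 - 9*40 = -462 - 360 = -822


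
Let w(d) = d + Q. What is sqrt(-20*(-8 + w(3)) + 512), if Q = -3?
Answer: 4*sqrt(42) ≈ 25.923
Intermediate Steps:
w(d) = -3 + d (w(d) = d - 3 = -3 + d)
sqrt(-20*(-8 + w(3)) + 512) = sqrt(-20*(-8 + (-3 + 3)) + 512) = sqrt(-20*(-8 + 0) + 512) = sqrt(-20*(-8) + 512) = sqrt(160 + 512) = sqrt(672) = 4*sqrt(42)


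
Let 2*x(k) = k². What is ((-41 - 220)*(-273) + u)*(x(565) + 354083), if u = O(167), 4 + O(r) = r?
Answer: 36686077828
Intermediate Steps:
x(k) = k²/2
O(r) = -4 + r
u = 163 (u = -4 + 167 = 163)
((-41 - 220)*(-273) + u)*(x(565) + 354083) = ((-41 - 220)*(-273) + 163)*((½)*565² + 354083) = (-261*(-273) + 163)*((½)*319225 + 354083) = (71253 + 163)*(319225/2 + 354083) = 71416*(1027391/2) = 36686077828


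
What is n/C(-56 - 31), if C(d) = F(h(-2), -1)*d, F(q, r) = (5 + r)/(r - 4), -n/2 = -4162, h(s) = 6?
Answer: 10405/87 ≈ 119.60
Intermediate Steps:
n = 8324 (n = -2*(-4162) = 8324)
F(q, r) = (5 + r)/(-4 + r)
C(d) = -4*d/5 (C(d) = ((5 - 1)/(-4 - 1))*d = (4/(-5))*d = (-⅕*4)*d = -4*d/5)
n/C(-56 - 31) = 8324/((-4*(-56 - 31)/5)) = 8324/((-⅘*(-87))) = 8324/(348/5) = 8324*(5/348) = 10405/87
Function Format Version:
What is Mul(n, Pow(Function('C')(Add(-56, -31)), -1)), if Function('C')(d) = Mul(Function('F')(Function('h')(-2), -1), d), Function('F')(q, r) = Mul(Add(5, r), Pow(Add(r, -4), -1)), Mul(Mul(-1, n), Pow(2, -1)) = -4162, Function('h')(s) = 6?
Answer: Rational(10405, 87) ≈ 119.60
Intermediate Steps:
n = 8324 (n = Mul(-2, -4162) = 8324)
Function('F')(q, r) = Mul(Pow(Add(-4, r), -1), Add(5, r)) (Function('F')(q, r) = Mul(Add(5, r), Pow(Add(-4, r), -1)) = Mul(Pow(Add(-4, r), -1), Add(5, r)))
Function('C')(d) = Mul(Rational(-4, 5), d) (Function('C')(d) = Mul(Mul(Pow(Add(-4, -1), -1), Add(5, -1)), d) = Mul(Mul(Pow(-5, -1), 4), d) = Mul(Mul(Rational(-1, 5), 4), d) = Mul(Rational(-4, 5), d))
Mul(n, Pow(Function('C')(Add(-56, -31)), -1)) = Mul(8324, Pow(Mul(Rational(-4, 5), Add(-56, -31)), -1)) = Mul(8324, Pow(Mul(Rational(-4, 5), -87), -1)) = Mul(8324, Pow(Rational(348, 5), -1)) = Mul(8324, Rational(5, 348)) = Rational(10405, 87)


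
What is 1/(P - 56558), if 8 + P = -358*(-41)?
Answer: -1/41888 ≈ -2.3873e-5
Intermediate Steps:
P = 14670 (P = -8 - 358*(-41) = -8 + 14678 = 14670)
1/(P - 56558) = 1/(14670 - 56558) = 1/(-41888) = -1/41888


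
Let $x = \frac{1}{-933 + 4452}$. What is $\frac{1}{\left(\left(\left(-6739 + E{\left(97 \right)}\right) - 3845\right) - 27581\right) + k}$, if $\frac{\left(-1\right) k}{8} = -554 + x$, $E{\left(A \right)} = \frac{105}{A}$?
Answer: $- \frac{341343}{11514154700} \approx -2.9646 \cdot 10^{-5}$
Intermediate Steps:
$x = \frac{1}{3519} \approx 0.00028417$
$k = \frac{15596200}{3519}$ ($k = - 8 \left(-554 + \frac{1}{3519}\right) = \left(-8\right) \left(- \frac{1949525}{3519}\right) = \frac{15596200}{3519} \approx 4432.0$)
$\frac{1}{\left(\left(\left(-6739 + E{\left(97 \right)}\right) - 3845\right) - 27581\right) + k} = \frac{1}{\left(\left(\left(-6739 + \frac{105}{97}\right) - 3845\right) - 27581\right) + \frac{15596200}{3519}} = \frac{1}{\left(\left(- \frac{653578}{97} - 3845\right) - 27581\right) + \frac{15596200}{3519}} = \frac{1}{\left(- \frac{1026543}{97} - 27581\right) + \frac{15596200}{3519}} = \frac{1}{- \frac{3701900}{97} + \frac{15596200}{3519}} = \frac{1}{- \frac{11514154700}{341343}} = - \frac{341343}{11514154700}$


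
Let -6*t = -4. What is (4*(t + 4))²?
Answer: 3136/9 ≈ 348.44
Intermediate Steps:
t = ⅔ (t = -⅙*(-4) = ⅔ ≈ 0.66667)
(4*(t + 4))² = (4*(⅔ + 4))² = (4*(14/3))² = (56/3)² = 3136/9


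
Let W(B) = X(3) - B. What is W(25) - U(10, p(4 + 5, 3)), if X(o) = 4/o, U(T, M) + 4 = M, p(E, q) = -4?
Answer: -47/3 ≈ -15.667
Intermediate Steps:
U(T, M) = -4 + M
W(B) = 4/3 - B
W(25) - U(10, p(4 + 5, 3)) = (4/3 - 1*25) - (-4 - 4) = (4/3 - 25) - 1*(-8) = -71/3 + 8 = -47/3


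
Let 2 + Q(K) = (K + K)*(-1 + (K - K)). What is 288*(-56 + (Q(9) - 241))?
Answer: -91296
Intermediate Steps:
Q(K) = -2 - 2*K (Q(K) = -2 + (K + K)*(-1 + (K - K)) = -2 + (2*K)*(-1 + 0) = -2 + (2*K)*(-1) = -2 - 2*K)
288*(-56 + (Q(9) - 241)) = 288*(-56 + ((-2 - 2*9) - 241)) = 288*(-56 + ((-2 - 18) - 241)) = 288*(-56 + (-20 - 241)) = 288*(-56 - 261) = 288*(-317) = -91296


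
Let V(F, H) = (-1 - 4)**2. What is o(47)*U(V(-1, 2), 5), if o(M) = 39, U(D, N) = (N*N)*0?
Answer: 0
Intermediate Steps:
V(F, H) = 25 (V(F, H) = (-5)**2 = 25)
U(D, N) = 0 (U(D, N) = N**2*0 = 0)
o(47)*U(V(-1, 2), 5) = 39*0 = 0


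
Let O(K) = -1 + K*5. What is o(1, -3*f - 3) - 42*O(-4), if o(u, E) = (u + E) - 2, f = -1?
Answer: 881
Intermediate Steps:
O(K) = -1 + 5*K
o(u, E) = -2 + E + u (o(u, E) = (E + u) - 2 = -2 + E + u)
o(1, -3*f - 3) - 42*O(-4) = (-2 + (-3*(-1) - 3) + 1) - 42*(-1 + 5*(-4)) = (-2 + (3 - 3) + 1) - 42*(-1 - 20) = (-2 + 0 + 1) - 42*(-21) = -1 + 882 = 881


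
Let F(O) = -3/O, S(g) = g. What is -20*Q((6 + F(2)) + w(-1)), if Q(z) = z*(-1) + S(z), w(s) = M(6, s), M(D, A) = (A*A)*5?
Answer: 0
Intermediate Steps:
M(D, A) = 5*A² (M(D, A) = A²*5 = 5*A²)
w(s) = 5*s²
Q(z) = 0 (Q(z) = z*(-1) + z = -z + z = 0)
-20*Q((6 + F(2)) + w(-1)) = -20*0 = 0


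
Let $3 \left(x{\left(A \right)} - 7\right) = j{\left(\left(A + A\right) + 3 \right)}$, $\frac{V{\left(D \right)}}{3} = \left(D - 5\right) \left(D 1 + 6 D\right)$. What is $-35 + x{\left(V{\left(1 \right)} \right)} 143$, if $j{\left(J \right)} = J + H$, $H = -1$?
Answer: $- \frac{20840}{3} \approx -6946.7$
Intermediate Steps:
$j{\left(J \right)} = -1 + J$ ($j{\left(J \right)} = J - 1 = -1 + J$)
$V{\left(D \right)} = 21 D \left(-5 + D\right)$ ($V{\left(D \right)} = 3 \left(D - 5\right) \left(D 1 + 6 D\right) = 3 \left(-5 + D\right) \left(D + 6 D\right) = 3 \left(-5 + D\right) 7 D = 3 \cdot 7 D \left(-5 + D\right) = 21 D \left(-5 + D\right)$)
$x{\left(A \right)} = \frac{23}{3} + \frac{2 A}{3}$ ($x{\left(A \right)} = 7 + \frac{-1 + \left(\left(A + A\right) + 3\right)}{3} = 7 + \frac{-1 + \left(2 A + 3\right)}{3} = 7 + \frac{-1 + \left(3 + 2 A\right)}{3} = 7 + \frac{2 + 2 A}{3} = 7 + \left(\frac{2}{3} + \frac{2 A}{3}\right) = \frac{23}{3} + \frac{2 A}{3}$)
$-35 + x{\left(V{\left(1 \right)} \right)} 143 = -35 + \left(\frac{23}{3} + \frac{2 \cdot 21 \cdot 1 \left(-5 + 1\right)}{3}\right) 143 = -35 + \left(\frac{23}{3} + \frac{2 \cdot 21 \cdot 1 \left(-4\right)}{3}\right) 143 = -35 + \left(\frac{23}{3} + \frac{2}{3} \left(-84\right)\right) 143 = -35 + \left(\frac{23}{3} - 56\right) 143 = -35 - \frac{20735}{3} = - \frac{20840}{3}$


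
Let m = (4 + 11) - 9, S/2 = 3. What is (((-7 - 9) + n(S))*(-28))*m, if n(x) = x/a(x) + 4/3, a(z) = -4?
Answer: 2716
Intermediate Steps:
S = 6 (S = 2*3 = 6)
n(x) = 4/3 - x/4 (n(x) = x/(-4) + 4/3 = x*(-¼) + 4*(⅓) = -x/4 + 4/3 = 4/3 - x/4)
m = 6 (m = 15 - 9 = 6)
(((-7 - 9) + n(S))*(-28))*m = (((-7 - 9) + (4/3 - ¼*6))*(-28))*6 = ((-16 + (4/3 - 3/2))*(-28))*6 = ((-16 - ⅙)*(-28))*6 = -97/6*(-28)*6 = (1358/3)*6 = 2716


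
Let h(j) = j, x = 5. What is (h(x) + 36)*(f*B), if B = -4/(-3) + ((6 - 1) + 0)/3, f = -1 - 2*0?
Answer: -123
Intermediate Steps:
f = -1 (f = -1 + 0 = -1)
B = 3 (B = -4*(-⅓) + (5 + 0)*(⅓) = 4/3 + 5*(⅓) = 4/3 + 5/3 = 3)
(h(x) + 36)*(f*B) = (5 + 36)*(-1*3) = 41*(-3) = -123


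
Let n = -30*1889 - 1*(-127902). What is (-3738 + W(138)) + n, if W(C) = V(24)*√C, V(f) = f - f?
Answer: 67494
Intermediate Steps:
V(f) = 0
W(C) = 0 (W(C) = 0*√C = 0)
n = 71232 (n = -56670 + 127902 = 71232)
(-3738 + W(138)) + n = (-3738 + 0) + 71232 = -3738 + 71232 = 67494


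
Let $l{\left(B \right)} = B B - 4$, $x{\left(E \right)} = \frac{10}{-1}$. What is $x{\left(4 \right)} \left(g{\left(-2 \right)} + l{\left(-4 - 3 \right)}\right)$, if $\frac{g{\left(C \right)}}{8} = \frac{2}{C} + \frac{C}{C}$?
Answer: $-450$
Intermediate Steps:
$g{\left(C \right)} = 8 + \frac{16}{C}$ ($g{\left(C \right)} = 8 \left(\frac{2}{C} + \frac{C}{C}\right) = 8 \left(\frac{2}{C} + 1\right) = 8 \left(1 + \frac{2}{C}\right) = 8 + \frac{16}{C}$)
$x{\left(E \right)} = -10$ ($x{\left(E \right)} = 10 \left(-1\right) = -10$)
$l{\left(B \right)} = -4 + B^{2}$ ($l{\left(B \right)} = B^{2} - 4 = -4 + B^{2}$)
$x{\left(4 \right)} \left(g{\left(-2 \right)} + l{\left(-4 - 3 \right)}\right) = - 10 \left(\left(8 + \frac{16}{-2}\right) - \left(4 - \left(-4 - 3\right)^{2}\right)\right) = - 10 \left(\left(8 + 16 \left(- \frac{1}{2}\right)\right) - \left(4 - \left(-4 - 3\right)^{2}\right)\right) = - 10 \left(\left(8 - 8\right) - \left(4 - \left(-7\right)^{2}\right)\right) = - 10 \left(0 + \left(-4 + 49\right)\right) = - 10 \left(0 + 45\right) = \left(-10\right) 45 = -450$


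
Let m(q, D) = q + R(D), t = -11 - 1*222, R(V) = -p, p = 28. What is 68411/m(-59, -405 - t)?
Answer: -2359/3 ≈ -786.33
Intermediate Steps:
R(V) = -28 (R(V) = -1*28 = -28)
t = -233 (t = -11 - 222 = -233)
m(q, D) = -28 + q (m(q, D) = q - 28 = -28 + q)
68411/m(-59, -405 - t) = 68411/(-28 - 59) = 68411/(-87) = 68411*(-1/87) = -2359/3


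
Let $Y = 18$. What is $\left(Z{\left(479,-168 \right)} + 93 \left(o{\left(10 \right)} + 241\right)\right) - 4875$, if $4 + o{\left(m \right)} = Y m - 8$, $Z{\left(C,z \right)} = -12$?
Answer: $33150$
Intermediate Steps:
$o{\left(m \right)} = -12 + 18 m$ ($o{\left(m \right)} = -4 + \left(18 m - 8\right) = -4 + \left(-8 + 18 m\right) = -12 + 18 m$)
$\left(Z{\left(479,-168 \right)} + 93 \left(o{\left(10 \right)} + 241\right)\right) - 4875 = \left(-12 + 93 \left(\left(-12 + 18 \cdot 10\right) + 241\right)\right) - 4875 = \left(-12 + 93 \left(\left(-12 + 180\right) + 241\right)\right) - 4875 = \left(-12 + 93 \left(168 + 241\right)\right) - 4875 = \left(-12 + 93 \cdot 409\right) - 4875 = \left(-12 + 38037\right) - 4875 = 38025 - 4875 = 33150$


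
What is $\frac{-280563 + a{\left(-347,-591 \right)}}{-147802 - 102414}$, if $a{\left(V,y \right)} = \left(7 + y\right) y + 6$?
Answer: $- \frac{64587}{250216} \approx -0.25812$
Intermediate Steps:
$a{\left(V,y \right)} = 6 + y \left(7 + y\right)$ ($a{\left(V,y \right)} = y \left(7 + y\right) + 6 = 6 + y \left(7 + y\right)$)
$\frac{-280563 + a{\left(-347,-591 \right)}}{-147802 - 102414} = \frac{-280563 + \left(6 + \left(-591\right)^{2} + 7 \left(-591\right)\right)}{-147802 - 102414} = \frac{-280563 + \left(6 + 349281 - 4137\right)}{-250216} = \left(-280563 + 345150\right) \left(- \frac{1}{250216}\right) = 64587 \left(- \frac{1}{250216}\right) = - \frac{64587}{250216}$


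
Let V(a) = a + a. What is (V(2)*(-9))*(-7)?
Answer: 252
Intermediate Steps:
V(a) = 2*a
(V(2)*(-9))*(-7) = ((2*2)*(-9))*(-7) = (4*(-9))*(-7) = -36*(-7) = 252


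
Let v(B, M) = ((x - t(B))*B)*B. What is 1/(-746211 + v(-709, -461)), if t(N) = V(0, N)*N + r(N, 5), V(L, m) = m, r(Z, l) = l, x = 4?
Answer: -1/252689436653 ≈ -3.9574e-12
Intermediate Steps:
t(N) = 5 + N² (t(N) = N*N + 5 = N² + 5 = 5 + N²)
v(B, M) = B²*(-1 - B²) (v(B, M) = ((4 - (5 + B²))*B)*B = ((4 + (-5 - B²))*B)*B = ((-1 - B²)*B)*B = (B*(-1 - B²))*B = B²*(-1 - B²))
1/(-746211 + v(-709, -461)) = 1/(-746211 + (-1*(-709)² - 1*(-709)⁴)) = 1/(-746211 + (-1*502681 - 1*252688187761)) = 1/(-746211 + (-502681 - 252688187761)) = 1/(-746211 - 252688690442) = 1/(-252689436653) = -1/252689436653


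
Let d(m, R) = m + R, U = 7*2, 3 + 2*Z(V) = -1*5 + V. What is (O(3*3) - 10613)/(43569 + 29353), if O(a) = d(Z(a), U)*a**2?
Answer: -18877/145844 ≈ -0.12943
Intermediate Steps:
Z(V) = -4 + V/2 (Z(V) = -3/2 + (-1*5 + V)/2 = -3/2 + (-5 + V)/2 = -3/2 + (-5/2 + V/2) = -4 + V/2)
U = 14
d(m, R) = R + m
O(a) = a**2*(10 + a/2) (O(a) = (14 + (-4 + a/2))*a**2 = (10 + a/2)*a**2 = a**2*(10 + a/2))
(O(3*3) - 10613)/(43569 + 29353) = ((3*3)**2*(20 + 3*3)/2 - 10613)/(43569 + 29353) = ((1/2)*9**2*(20 + 9) - 10613)/72922 = ((1/2)*81*29 - 10613)*(1/72922) = (2349/2 - 10613)*(1/72922) = -18877/2*1/72922 = -18877/145844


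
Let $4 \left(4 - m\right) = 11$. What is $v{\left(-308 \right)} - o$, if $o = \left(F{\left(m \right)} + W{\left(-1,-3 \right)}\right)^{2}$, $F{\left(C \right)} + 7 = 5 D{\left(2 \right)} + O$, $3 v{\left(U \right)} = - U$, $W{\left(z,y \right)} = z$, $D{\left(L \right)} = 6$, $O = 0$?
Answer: $- \frac{1144}{3} \approx -381.33$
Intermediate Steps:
$m = \frac{5}{4}$ ($m = 4 - \frac{11}{4} = \frac{5}{4} \approx 1.25$)
$v{\left(U \right)} = - \frac{U}{3}$ ($v{\left(U \right)} = \frac{\left(-1\right) U}{3} = - \frac{U}{3}$)
$F{\left(C \right)} = 23$ ($F{\left(C \right)} = -7 + \left(5 \cdot 6 + 0\right) = -7 + \left(30 + 0\right) = -7 + 30 = 23$)
$o = 484$ ($o = \left(23 - 1\right)^{2} = 22^{2} = 484$)
$v{\left(-308 \right)} - o = \left(- \frac{1}{3}\right) \left(-308\right) - 484 = \frac{308}{3} - 484 = - \frac{1144}{3}$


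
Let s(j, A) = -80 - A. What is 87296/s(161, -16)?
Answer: -1364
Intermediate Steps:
87296/s(161, -16) = 87296/(-80 - 1*(-16)) = 87296/(-80 + 16) = 87296/(-64) = 87296*(-1/64) = -1364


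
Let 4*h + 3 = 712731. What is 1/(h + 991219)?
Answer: 1/1169401 ≈ 8.5514e-7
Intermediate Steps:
h = 178182 (h = -¾ + (¼)*712731 = -¾ + 712731/4 = 178182)
1/(h + 991219) = 1/(178182 + 991219) = 1/1169401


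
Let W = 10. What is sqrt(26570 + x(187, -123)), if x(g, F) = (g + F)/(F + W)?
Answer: 9*sqrt(4188458)/113 ≈ 163.00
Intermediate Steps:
x(g, F) = (F + g)/(10 + F) (x(g, F) = (g + F)/(F + 10) = (F + g)/(10 + F))
sqrt(26570 + x(187, -123)) = sqrt(26570 + (-123 + 187)/(10 - 123)) = sqrt(26570 + 64/(-113)) = sqrt(26570 - 1/113*64) = sqrt(26570 - 64/113) = sqrt(3002346/113) = 9*sqrt(4188458)/113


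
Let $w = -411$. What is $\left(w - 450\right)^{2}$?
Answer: $741321$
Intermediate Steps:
$\left(w - 450\right)^{2} = \left(-411 - 450\right)^{2} = \left(-861\right)^{2} = 741321$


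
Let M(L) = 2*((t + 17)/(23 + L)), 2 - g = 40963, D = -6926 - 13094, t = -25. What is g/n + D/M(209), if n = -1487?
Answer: 431702191/1487 ≈ 2.9032e+5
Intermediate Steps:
D = -20020
g = -40961 (g = 2 - 1*40963 = 2 - 40963 = -40961)
M(L) = -16/(23 + L) (M(L) = 2*((-25 + 17)/(23 + L)) = 2*(-8/(23 + L)) = -16/(23 + L))
g/n + D/M(209) = -40961/(-1487) - 20020/((-16/(23 + 209))) = -40961*(-1/1487) - 20020/((-16/232)) = 40961/1487 - 20020/((-16*1/232)) = 40961/1487 - 20020/(-2/29) = 40961/1487 - 20020*(-29/2) = 40961/1487 + 290290 = 431702191/1487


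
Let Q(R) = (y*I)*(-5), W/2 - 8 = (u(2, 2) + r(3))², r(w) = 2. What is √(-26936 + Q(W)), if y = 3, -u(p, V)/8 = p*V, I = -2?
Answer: I*√26906 ≈ 164.03*I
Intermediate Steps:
u(p, V) = -8*V*p (u(p, V) = -8*p*V = -8*V*p)
W = 1816 (W = 16 + 2*(-8*2*2 + 2)² = 16 + 2*(-32 + 2)² = 16 + 2*(-30)² = 16 + 2*900 = 16 + 1800 = 1816)
Q(R) = 30 (Q(R) = (3*(-2))*(-5) = -6*(-5) = 30)
√(-26936 + Q(W)) = √(-26936 + 30) = √(-26906) = I*√26906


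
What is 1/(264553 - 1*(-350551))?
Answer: 1/615104 ≈ 1.6257e-6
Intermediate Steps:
1/(264553 - 1*(-350551)) = 1/(264553 + 350551) = 1/615104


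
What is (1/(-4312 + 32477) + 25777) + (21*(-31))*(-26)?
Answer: 1202729996/28165 ≈ 42703.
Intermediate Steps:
(1/(-4312 + 32477) + 25777) + (21*(-31))*(-26) = (1/28165 + 25777) - 651*(-26) = (1/28165 + 25777) + 16926 = 726009206/28165 + 16926 = 1202729996/28165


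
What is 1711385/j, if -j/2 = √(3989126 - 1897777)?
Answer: -131645*√2091349/321746 ≈ -591.70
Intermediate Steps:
j = -2*√2091349 (j = -2*√(3989126 - 1897777) = -2*√2091349 ≈ -2892.3)
1711385/j = 1711385/((-2*√2091349)) = 1711385*(-√2091349/4182698) = -131645*√2091349/321746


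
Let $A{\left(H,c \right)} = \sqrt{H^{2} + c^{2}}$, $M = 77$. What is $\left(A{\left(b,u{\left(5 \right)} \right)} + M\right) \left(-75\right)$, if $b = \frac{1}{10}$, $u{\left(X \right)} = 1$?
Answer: $-5775 - \frac{15 \sqrt{101}}{2} \approx -5850.4$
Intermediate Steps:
$b = \frac{1}{10} \approx 0.1$
$\left(A{\left(b,u{\left(5 \right)} \right)} + M\right) \left(-75\right) = \left(\sqrt{\left(\frac{1}{10}\right)^{2} + 1^{2}} + 77\right) \left(-75\right) = \left(\sqrt{\frac{1}{100} + 1} + 77\right) \left(-75\right) = \left(\sqrt{\frac{101}{100}} + 77\right) \left(-75\right) = \left(\frac{\sqrt{101}}{10} + 77\right) \left(-75\right) = \left(77 + \frac{\sqrt{101}}{10}\right) \left(-75\right) = -5775 - \frac{15 \sqrt{101}}{2}$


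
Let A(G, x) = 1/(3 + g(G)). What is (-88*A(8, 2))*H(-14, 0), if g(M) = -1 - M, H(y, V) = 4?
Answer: 176/3 ≈ 58.667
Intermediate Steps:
A(G, x) = 1/(2 - G) (A(G, x) = 1/(3 + (-1 - G)) = 1/(2 - G))
(-88*A(8, 2))*H(-14, 0) = -(-88)/(-2 + 8)*4 = -(-88)/6*4 = -88*(-⅙)*4 = (44/3)*4 = 176/3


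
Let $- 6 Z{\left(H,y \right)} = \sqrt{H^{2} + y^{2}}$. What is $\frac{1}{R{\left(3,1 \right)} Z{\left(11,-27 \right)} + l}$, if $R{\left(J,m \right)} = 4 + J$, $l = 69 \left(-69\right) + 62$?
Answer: $- \frac{84582}{397429993} + \frac{105 \sqrt{34}}{397429993} \approx -0.00021128$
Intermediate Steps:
$l = -4699$ ($l = -4761 + 62 = -4699$)
$Z{\left(H,y \right)} = - \frac{\sqrt{H^{2} + y^{2}}}{6}$
$\frac{1}{R{\left(3,1 \right)} Z{\left(11,-27 \right)} + l} = \frac{1}{\left(4 + 3\right) \left(- \frac{\sqrt{11^{2} + \left(-27\right)^{2}}}{6}\right) - 4699} = \frac{1}{7 \left(- \frac{\sqrt{121 + 729}}{6}\right) - 4699} = \frac{1}{7 \left(- \frac{\sqrt{850}}{6}\right) - 4699} = \frac{1}{7 \left(- \frac{5 \sqrt{34}}{6}\right) - 4699} = \frac{1}{- \frac{35 \sqrt{34}}{6} - 4699} = \frac{1}{-4699 - \frac{35 \sqrt{34}}{6}}$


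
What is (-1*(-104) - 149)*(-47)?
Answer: 2115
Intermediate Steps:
(-1*(-104) - 149)*(-47) = (104 - 149)*(-47) = -45*(-47) = 2115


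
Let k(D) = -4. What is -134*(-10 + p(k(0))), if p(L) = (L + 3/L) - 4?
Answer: 5025/2 ≈ 2512.5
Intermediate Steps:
p(L) = -4 + L + 3/L
-134*(-10 + p(k(0))) = -134*(-10 + (-4 - 4 + 3/(-4))) = -134*(-10 + (-4 - 4 + 3*(-1/4))) = -134*(-10 + (-4 - 4 - 3/4)) = -134*(-10 - 35/4) = -134*(-75/4) = 5025/2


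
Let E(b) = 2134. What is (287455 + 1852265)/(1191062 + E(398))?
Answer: 178310/99433 ≈ 1.7933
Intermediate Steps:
(287455 + 1852265)/(1191062 + E(398)) = (287455 + 1852265)/(1191062 + 2134) = 2139720/1193196 = 2139720*(1/1193196) = 178310/99433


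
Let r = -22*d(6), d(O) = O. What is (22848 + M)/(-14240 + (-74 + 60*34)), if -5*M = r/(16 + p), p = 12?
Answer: -799713/429590 ≈ -1.8616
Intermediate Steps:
r = -132 (r = -22*6 = -132)
M = 33/35 (M = -(-132)/(5*(16 + 12)) = -(-132)/(5*28) = -⅕*(-33/7) = 33/35 ≈ 0.94286)
(22848 + M)/(-14240 + (-74 + 60*34)) = (22848 + 33/35)/(-14240 + (-74 + 60*34)) = 799713/(35*(-14240 + (-74 + 2040))) = 799713/(35*(-14240 + 1966)) = (799713/35)/(-12274) = (799713/35)*(-1/12274) = -799713/429590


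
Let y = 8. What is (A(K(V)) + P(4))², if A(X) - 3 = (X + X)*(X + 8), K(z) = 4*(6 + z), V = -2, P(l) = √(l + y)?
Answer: 594453 + 3084*√3 ≈ 5.9980e+5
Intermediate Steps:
P(l) = √(8 + l) (P(l) = √(l + 8) = √(8 + l))
K(z) = 24 + 4*z
A(X) = 3 + 2*X*(8 + X) (A(X) = 3 + (X + X)*(X + 8) = 3 + (2*X)*(8 + X) = 3 + 2*X*(8 + X))
(A(K(V)) + P(4))² = ((3 + 2*(24 + 4*(-2))² + 16*(24 + 4*(-2))) + √(8 + 4))² = ((3 + 2*(24 - 8)² + 16*(24 - 8)) + √12)² = ((3 + 2*16² + 16*16) + 2*√3)² = ((3 + 2*256 + 256) + 2*√3)² = ((3 + 512 + 256) + 2*√3)² = (771 + 2*√3)²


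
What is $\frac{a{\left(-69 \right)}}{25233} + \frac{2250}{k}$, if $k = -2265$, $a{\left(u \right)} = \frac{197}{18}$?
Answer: $- \frac{68099353}{68583294} \approx -0.99294$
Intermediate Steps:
$a{\left(u \right)} = \frac{197}{18}$ ($a{\left(u \right)} = 197 \cdot \frac{1}{18} = \frac{197}{18}$)
$\frac{a{\left(-69 \right)}}{25233} + \frac{2250}{k} = \frac{197}{18 \cdot 25233} + \frac{2250}{-2265} = \frac{197}{18} \cdot \frac{1}{25233} + 2250 \left(- \frac{1}{2265}\right) = \frac{197}{454194} - \frac{150}{151} = - \frac{68099353}{68583294}$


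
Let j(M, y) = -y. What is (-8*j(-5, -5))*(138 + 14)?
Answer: -6080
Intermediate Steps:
(-8*j(-5, -5))*(138 + 14) = (-(-8)*(-5))*(138 + 14) = -8*5*152 = -40*152 = -6080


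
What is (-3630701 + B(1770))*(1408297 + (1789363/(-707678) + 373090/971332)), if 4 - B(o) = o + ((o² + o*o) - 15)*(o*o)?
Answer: -2375358140310779678112948067059/85923785887 ≈ -2.7645e+19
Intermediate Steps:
B(o) = 4 - o - o²*(-15 + 2*o²) (B(o) = 4 - (o + ((o² + o*o) - 15)*(o*o)) = 4 - (o + ((o² + o²) - 15)*o²) = 4 - (o + (2*o² - 15)*o²) = 4 - (o + (-15 + 2*o²)*o²) = 4 - (o + o²*(-15 + 2*o²)) = 4 + (-o - o²*(-15 + 2*o²)) = 4 - o - o²*(-15 + 2*o²))
(-3630701 + B(1770))*(1408297 + (1789363/(-707678) + 373090/971332)) = (-3630701 + (4 - 1*1770 - 2*1770⁴ + 15*1770²))*(1408297 + (1789363/(-707678) + 373090/971332)) = (-3630701 + (4 - 1770 - 2*9815062410000 + 15*3132900))*(1408297 + (1789363*(-1/707678) + 373090*(1/971332))) = (-3630701 + (4 - 1770 - 19630124820000 + 46993500))*(1408297 + (-1789363/707678 + 186545/485666)) = (-3630701 - 19630077828266)*(1408297 - 184254744562/85923785887) = -19630081458967*121006025638559877/85923785887 = -2375358140310779678112948067059/85923785887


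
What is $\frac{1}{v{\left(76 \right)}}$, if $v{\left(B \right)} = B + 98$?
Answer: $\frac{1}{174} \approx 0.0057471$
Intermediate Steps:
$v{\left(B \right)} = 98 + B$
$\frac{1}{v{\left(76 \right)}} = \frac{1}{98 + 76} = \frac{1}{174}$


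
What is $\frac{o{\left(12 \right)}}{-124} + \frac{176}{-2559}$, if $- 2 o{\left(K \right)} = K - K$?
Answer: $- \frac{176}{2559} \approx -0.068777$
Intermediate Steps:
$o{\left(K \right)} = 0$ ($o{\left(K \right)} = - \frac{K - K}{2} = \left(- \frac{1}{2}\right) 0 = 0$)
$\frac{o{\left(12 \right)}}{-124} + \frac{176}{-2559} = \frac{0}{-124} + \frac{176}{-2559} = 0 \left(- \frac{1}{124}\right) + 176 \left(- \frac{1}{2559}\right) = 0 - \frac{176}{2559} = - \frac{176}{2559}$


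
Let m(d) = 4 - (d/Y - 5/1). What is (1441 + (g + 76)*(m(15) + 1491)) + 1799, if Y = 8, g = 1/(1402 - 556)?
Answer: 5620765/48 ≈ 1.1710e+5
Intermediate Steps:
g = 1/846 ≈ 0.0011820
m(d) = 9 - d/8 (m(d) = 4 - (d/8 - 5/1) = 4 - (d*(1/8) - 5*1) = 4 - (d/8 - 5) = 4 - (-5 + d/8) = 4 + (5 - d/8) = 9 - d/8)
(1441 + (g + 76)*(m(15) + 1491)) + 1799 = (1441 + (1/846 + 76)*((9 - 1/8*15) + 1491)) + 1799 = (1441 + 64297*((9 - 15/8) + 1491)/846) + 1799 = (1441 + 64297*(57/8 + 1491)/846) + 1799 = (1441 + (64297/846)*(11985/8)) + 1799 = (1441 + 5465245/48) + 1799 = 5534413/48 + 1799 = 5620765/48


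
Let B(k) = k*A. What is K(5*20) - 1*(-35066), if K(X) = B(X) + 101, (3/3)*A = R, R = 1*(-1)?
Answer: 35067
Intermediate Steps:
R = -1
A = -1
B(k) = -k (B(k) = k*(-1) = -k)
K(X) = 101 - X (K(X) = -X + 101 = 101 - X)
K(5*20) - 1*(-35066) = (101 - 5*20) - 1*(-35066) = (101 - 1*100) + 35066 = (101 - 100) + 35066 = 1 + 35066 = 35067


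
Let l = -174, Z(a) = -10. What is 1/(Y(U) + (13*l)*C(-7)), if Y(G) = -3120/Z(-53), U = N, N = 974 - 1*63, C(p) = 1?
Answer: -1/1950 ≈ -0.00051282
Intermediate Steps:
N = 911 (N = 974 - 63 = 911)
U = 911
Y(G) = 312 (Y(G) = -3120/(-10) = -3120*(-⅒) = 312)
1/(Y(U) + (13*l)*C(-7)) = 1/(312 + (13*(-174))*1) = 1/(312 - 2262*1) = 1/(312 - 2262) = 1/(-1950) = -1/1950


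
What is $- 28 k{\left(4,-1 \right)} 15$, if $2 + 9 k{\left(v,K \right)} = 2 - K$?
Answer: $- \frac{140}{3} \approx -46.667$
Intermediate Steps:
$k{\left(v,K \right)} = - \frac{K}{9}$ ($k{\left(v,K \right)} = - \frac{2}{9} + \frac{2 - K}{9} = - \frac{2}{9} - \left(- \frac{2}{9} + \frac{K}{9}\right) = - \frac{K}{9}$)
$- 28 k{\left(4,-1 \right)} 15 = - 28 \left(\left(- \frac{1}{9}\right) \left(-1\right)\right) 15 = \left(-28\right) \frac{1}{9} \cdot 15 = \left(- \frac{28}{9}\right) 15 = - \frac{140}{3}$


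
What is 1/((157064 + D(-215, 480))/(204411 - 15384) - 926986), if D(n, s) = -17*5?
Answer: -189027/175225225643 ≈ -1.0788e-6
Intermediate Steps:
D(n, s) = -85
1/((157064 + D(-215, 480))/(204411 - 15384) - 926986) = 1/((157064 - 85)/(204411 - 15384) - 926986) = 1/(156979/189027 - 926986) = 1/(-175225225643/189027) = -189027/175225225643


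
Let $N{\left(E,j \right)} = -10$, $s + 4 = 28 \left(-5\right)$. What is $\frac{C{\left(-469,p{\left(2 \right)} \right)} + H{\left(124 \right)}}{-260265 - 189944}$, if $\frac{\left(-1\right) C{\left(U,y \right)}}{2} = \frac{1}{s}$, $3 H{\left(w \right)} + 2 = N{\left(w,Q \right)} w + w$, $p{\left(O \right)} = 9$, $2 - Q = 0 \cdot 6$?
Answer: $\frac{26831}{32415048} \approx 0.00082773$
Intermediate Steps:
$s = -144$ ($s = -4 + 28 \left(-5\right) = -4 - 140 = -144$)
$Q = 2$ ($Q = 2 - 0 \cdot 6 = 2 - 0 = 2 + 0 = 2$)
$H{\left(w \right)} = - \frac{2}{3} - 3 w$ ($H{\left(w \right)} = - \frac{2}{3} + \frac{- 10 w + w}{3} = - \frac{2}{3} + \frac{\left(-9\right) w}{3} = - \frac{2}{3} - 3 w$)
$C{\left(U,y \right)} = \frac{1}{72}$ ($C{\left(U,y \right)} = - \frac{2}{-144} = \left(-2\right) \left(- \frac{1}{144}\right) = \frac{1}{72}$)
$\frac{C{\left(-469,p{\left(2 \right)} \right)} + H{\left(124 \right)}}{-260265 - 189944} = \frac{\frac{1}{72} - \frac{1118}{3}}{-260265 - 189944} = \frac{\frac{1}{72} - \frac{1118}{3}}{-450209} = \left(\frac{1}{72} - \frac{1118}{3}\right) \left(- \frac{1}{450209}\right) = \left(- \frac{26831}{72}\right) \left(- \frac{1}{450209}\right) = \frac{26831}{32415048}$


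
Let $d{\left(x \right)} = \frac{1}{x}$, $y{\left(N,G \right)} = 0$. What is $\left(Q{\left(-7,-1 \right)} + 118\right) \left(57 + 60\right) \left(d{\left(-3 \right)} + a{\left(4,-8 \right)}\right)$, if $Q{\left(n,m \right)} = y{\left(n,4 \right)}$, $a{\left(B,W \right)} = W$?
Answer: $-115050$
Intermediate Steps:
$Q{\left(n,m \right)} = 0$
$\left(Q{\left(-7,-1 \right)} + 118\right) \left(57 + 60\right) \left(d{\left(-3 \right)} + a{\left(4,-8 \right)}\right) = \left(0 + 118\right) \left(57 + 60\right) \left(\frac{1}{-3} - 8\right) = 118 \cdot 117 \left(- \frac{1}{3} - 8\right) = 118 \cdot 117 \left(- \frac{25}{3}\right) = 118 \left(-975\right) = -115050$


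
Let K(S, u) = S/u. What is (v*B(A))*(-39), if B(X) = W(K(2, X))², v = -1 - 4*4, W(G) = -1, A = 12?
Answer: 663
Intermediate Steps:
v = -17 (v = -1 - 16 = -17)
B(X) = 1 (B(X) = (-1)² = 1)
(v*B(A))*(-39) = -17*1*(-39) = -17*(-39) = 663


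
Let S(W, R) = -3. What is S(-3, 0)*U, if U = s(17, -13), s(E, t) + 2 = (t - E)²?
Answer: -2694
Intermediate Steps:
s(E, t) = -2 + (t - E)²
U = 898 (U = -2 + (17 - 1*(-13))² = -2 + (17 + 13)² = -2 + 30² = -2 + 900 = 898)
S(-3, 0)*U = -3*898 = -2694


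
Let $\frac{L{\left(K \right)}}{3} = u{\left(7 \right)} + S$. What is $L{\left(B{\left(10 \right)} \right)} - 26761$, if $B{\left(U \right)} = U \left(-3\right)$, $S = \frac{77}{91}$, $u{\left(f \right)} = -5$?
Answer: $- \frac{348055}{13} \approx -26773.0$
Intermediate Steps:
$S = \frac{11}{13}$ ($S = 77 \cdot \frac{1}{91} = \frac{11}{13} \approx 0.84615$)
$B{\left(U \right)} = - 3 U$
$L{\left(K \right)} = - \frac{162}{13}$ ($L{\left(K \right)} = 3 \left(-5 + \frac{11}{13}\right) = 3 \left(- \frac{54}{13}\right) = - \frac{162}{13}$)
$L{\left(B{\left(10 \right)} \right)} - 26761 = - \frac{162}{13} - 26761 = - \frac{348055}{13}$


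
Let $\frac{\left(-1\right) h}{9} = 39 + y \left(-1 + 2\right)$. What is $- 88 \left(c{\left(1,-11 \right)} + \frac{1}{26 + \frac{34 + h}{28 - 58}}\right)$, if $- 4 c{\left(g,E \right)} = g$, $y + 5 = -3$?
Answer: $\frac{3982}{205} \approx 19.424$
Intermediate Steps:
$y = -8$ ($y = -5 - 3 = -8$)
$c{\left(g,E \right)} = - \frac{g}{4}$
$h = -279$ ($h = - 9 \left(39 - 8 \left(-1 + 2\right)\right) = - 9 \left(39 - 8\right) = \left(-9\right) 31 = -279$)
$- 88 \left(c{\left(1,-11 \right)} + \frac{1}{26 + \frac{34 + h}{28 - 58}}\right) = - 88 \left(\left(- \frac{1}{4}\right) 1 + \frac{1}{26 + \frac{34 - 279}{28 - 58}}\right) = - 88 \left(- \frac{1}{4} + \frac{1}{26 - \frac{245}{-30}}\right) = - 88 \left(- \frac{1}{4} + \frac{1}{26 - - \frac{49}{6}}\right) = - 88 \left(- \frac{1}{4} + \frac{1}{26 + \frac{49}{6}}\right) = - 88 \left(- \frac{1}{4} + \frac{1}{\frac{205}{6}}\right) = - 88 \left(- \frac{1}{4} + \frac{6}{205}\right) = \left(-88\right) \left(- \frac{181}{820}\right) = \frac{3982}{205}$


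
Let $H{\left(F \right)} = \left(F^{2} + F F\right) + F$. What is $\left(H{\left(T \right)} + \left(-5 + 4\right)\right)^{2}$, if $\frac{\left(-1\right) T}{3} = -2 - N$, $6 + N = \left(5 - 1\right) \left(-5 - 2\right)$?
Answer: $336172225$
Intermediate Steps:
$N = -34$ ($N = -6 + \left(5 - 1\right) \left(-5 - 2\right) = -6 + 4 \left(-7\right) = -6 - 28 = -34$)
$T = -96$ ($T = - 3 \left(-2 - -34\right) = - 3 \left(-2 + 34\right) = \left(-3\right) 32 = -96$)
$H{\left(F \right)} = F + 2 F^{2}$ ($H{\left(F \right)} = \left(F^{2} + F^{2}\right) + F = 2 F^{2} + F = F + 2 F^{2}$)
$\left(H{\left(T \right)} + \left(-5 + 4\right)\right)^{2} = \left(- 96 \left(1 + 2 \left(-96\right)\right) + \left(-5 + 4\right)\right)^{2} = \left(- 96 \left(1 - 192\right) - 1\right)^{2} = \left(\left(-96\right) \left(-191\right) - 1\right)^{2} = \left(18336 - 1\right)^{2} = 18335^{2} = 336172225$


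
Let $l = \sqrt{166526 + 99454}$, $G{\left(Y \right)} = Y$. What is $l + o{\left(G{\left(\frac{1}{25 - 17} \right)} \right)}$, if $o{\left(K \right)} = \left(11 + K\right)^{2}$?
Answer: $\frac{7921}{64} + 2 \sqrt{66495} \approx 639.5$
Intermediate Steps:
$l = 2 \sqrt{66495}$ ($l = \sqrt{265980} = 2 \sqrt{66495} \approx 515.73$)
$l + o{\left(G{\left(\frac{1}{25 - 17} \right)} \right)} = 2 \sqrt{66495} + \left(11 + \frac{1}{25 - 17}\right)^{2} = 2 \sqrt{66495} + \left(11 + \frac{1}{8}\right)^{2} = 2 \sqrt{66495} + \left(\frac{89}{8}\right)^{2} = 2 \sqrt{66495} + \frac{7921}{64} = \frac{7921}{64} + 2 \sqrt{66495}$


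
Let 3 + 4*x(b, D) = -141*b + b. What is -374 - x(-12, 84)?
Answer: -3173/4 ≈ -793.25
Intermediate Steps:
x(b, D) = -3/4 - 35*b (x(b, D) = -3/4 + (-141*b + b)/4 = -3/4 + (-140*b)/4 = -3/4 - 35*b)
-374 - x(-12, 84) = -374 - (-3/4 - 35*(-12)) = -374 - (-3/4 + 420) = -374 - 1*1677/4 = -374 - 1677/4 = -3173/4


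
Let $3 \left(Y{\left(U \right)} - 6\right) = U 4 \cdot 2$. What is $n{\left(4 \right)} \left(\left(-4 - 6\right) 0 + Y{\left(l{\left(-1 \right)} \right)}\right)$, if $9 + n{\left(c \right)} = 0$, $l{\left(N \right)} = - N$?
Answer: $-78$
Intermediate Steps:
$n{\left(c \right)} = -9$ ($n{\left(c \right)} = -9 + 0 = -9$)
$Y{\left(U \right)} = 6 + \frac{8 U}{3}$ ($Y{\left(U \right)} = 6 + \frac{U 4 \cdot 2}{3} = 6 + \frac{4 U 2}{3} = 6 + \frac{8 U}{3}$)
$n{\left(4 \right)} \left(\left(-4 - 6\right) 0 + Y{\left(l{\left(-1 \right)} \right)}\right) = - 9 \left(\left(-4 - 6\right) 0 + \left(6 + \frac{8 \left(\left(-1\right) \left(-1\right)\right)}{3}\right)\right) = - 9 \left(\left(-4 - 6\right) 0 + \left(6 + \frac{8}{3} \cdot 1\right)\right) = - 9 \left(\left(-10\right) 0 + \left(6 + \frac{8}{3}\right)\right) = - 9 \left(0 + \frac{26}{3}\right) = \left(-9\right) \frac{26}{3} = -78$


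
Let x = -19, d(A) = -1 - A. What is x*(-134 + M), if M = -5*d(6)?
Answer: 1881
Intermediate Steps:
M = 35 (M = -5*(-1 - 1*6) = -5*(-1 - 6) = -5*(-7) = 35)
x*(-134 + M) = -19*(-134 + 35) = -19*(-99) = 1881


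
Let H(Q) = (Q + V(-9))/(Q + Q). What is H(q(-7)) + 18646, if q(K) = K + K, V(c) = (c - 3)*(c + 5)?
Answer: 261027/14 ≈ 18645.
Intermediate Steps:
V(c) = (-3 + c)*(5 + c)
q(K) = 2*K
H(Q) = (48 + Q)/(2*Q) (H(Q) = (Q + (-15 + (-9)² + 2*(-9)))/(Q + Q) = (Q + (-15 + 81 - 18))/((2*Q)) = (Q + 48)*(1/(2*Q)) = (48 + Q)*(1/(2*Q)) = (48 + Q)/(2*Q))
H(q(-7)) + 18646 = (48 + 2*(-7))/(2*((2*(-7)))) + 18646 = (½)*(48 - 14)/(-14) + 18646 = (½)*(-1/14)*34 + 18646 = -17/14 + 18646 = 261027/14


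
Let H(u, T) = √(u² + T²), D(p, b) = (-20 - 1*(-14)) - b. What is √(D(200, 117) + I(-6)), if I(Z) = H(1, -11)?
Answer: √(-123 + √122) ≈ 10.581*I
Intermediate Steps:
D(p, b) = -6 - b (D(p, b) = (-20 + 14) - b = -6 - b)
H(u, T) = √(T² + u²)
I(Z) = √122 (I(Z) = √((-11)² + 1²) = √(121 + 1) = √122)
√(D(200, 117) + I(-6)) = √((-6 - 1*117) + √122) = √((-6 - 117) + √122) = √(-123 + √122)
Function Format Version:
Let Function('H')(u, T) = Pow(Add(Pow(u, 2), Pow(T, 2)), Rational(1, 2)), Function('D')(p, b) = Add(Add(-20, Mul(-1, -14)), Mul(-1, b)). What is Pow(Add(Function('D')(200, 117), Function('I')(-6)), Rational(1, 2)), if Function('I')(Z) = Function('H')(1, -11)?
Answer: Pow(Add(-123, Pow(122, Rational(1, 2))), Rational(1, 2)) ≈ Mul(10.581, I)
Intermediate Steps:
Function('D')(p, b) = Add(-6, Mul(-1, b)) (Function('D')(p, b) = Add(Add(-20, 14), Mul(-1, b)) = Add(-6, Mul(-1, b)))
Function('H')(u, T) = Pow(Add(Pow(T, 2), Pow(u, 2)), Rational(1, 2))
Function('I')(Z) = Pow(122, Rational(1, 2)) (Function('I')(Z) = Pow(Add(Pow(-11, 2), Pow(1, 2)), Rational(1, 2)) = Pow(Add(121, 1), Rational(1, 2)) = Pow(122, Rational(1, 2)))
Pow(Add(Function('D')(200, 117), Function('I')(-6)), Rational(1, 2)) = Pow(Add(Add(-6, Mul(-1, 117)), Pow(122, Rational(1, 2))), Rational(1, 2)) = Pow(Add(Add(-6, -117), Pow(122, Rational(1, 2))), Rational(1, 2)) = Pow(Add(-123, Pow(122, Rational(1, 2))), Rational(1, 2))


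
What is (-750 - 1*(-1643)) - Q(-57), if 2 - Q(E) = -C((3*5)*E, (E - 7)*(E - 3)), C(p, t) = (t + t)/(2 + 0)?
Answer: -2949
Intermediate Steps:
C(p, t) = t (C(p, t) = (2*t)/2 = (2*t)*(1/2) = t)
Q(E) = 2 + (-7 + E)*(-3 + E) (Q(E) = 2 - (-1)*(E - 7)*(E - 3) = 2 - (-1)*(-7 + E)*(-3 + E) = 2 + (-7 + E)*(-3 + E))
(-750 - 1*(-1643)) - Q(-57) = (-750 - 1*(-1643)) - (23 + (-57)**2 - 10*(-57)) = (-750 + 1643) - (23 + 3249 + 570) = 893 - 1*3842 = 893 - 3842 = -2949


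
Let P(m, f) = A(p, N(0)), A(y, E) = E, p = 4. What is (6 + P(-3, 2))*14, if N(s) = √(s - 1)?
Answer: 84 + 14*I ≈ 84.0 + 14.0*I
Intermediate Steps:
N(s) = √(-1 + s)
P(m, f) = I (P(m, f) = √(-1 + 0) = √(-1) = I)
(6 + P(-3, 2))*14 = (6 + I)*14 = 84 + 14*I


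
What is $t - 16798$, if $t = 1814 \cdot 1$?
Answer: $-14984$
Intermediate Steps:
$t = 1814$
$t - 16798 = 1814 - 16798 = -14984$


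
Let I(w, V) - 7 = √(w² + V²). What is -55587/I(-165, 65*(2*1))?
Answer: 129703/14692 - 92645*√1765/14692 ≈ -256.09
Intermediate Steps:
I(w, V) = 7 + √(V² + w²) (I(w, V) = 7 + √(w² + V²) = 7 + √(V² + w²))
-55587/I(-165, 65*(2*1)) = -55587/(7 + √((65*(2*1))² + (-165)²)) = -55587/(7 + √((65*2)² + 27225)) = -55587/(7 + √(130² + 27225)) = -55587/(7 + √(16900 + 27225)) = -55587/(7 + √44125) = -55587/(7 + 5*√1765)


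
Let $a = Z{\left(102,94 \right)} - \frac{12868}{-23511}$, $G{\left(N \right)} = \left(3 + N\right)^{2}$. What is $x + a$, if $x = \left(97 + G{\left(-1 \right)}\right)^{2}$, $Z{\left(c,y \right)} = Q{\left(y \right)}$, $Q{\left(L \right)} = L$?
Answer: $\frac{242058613}{23511} \approx 10296.0$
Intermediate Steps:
$Z{\left(c,y \right)} = y$
$a = \frac{2222902}{23511}$ ($a = 94 - \frac{12868}{-23511} = 94 - 12868 \left(- \frac{1}{23511}\right) = 94 - - \frac{12868}{23511} = 94 + \frac{12868}{23511} = \frac{2222902}{23511} \approx 94.547$)
$x = 10201$ ($x = \left(97 + \left(3 - 1\right)^{2}\right)^{2} = \left(97 + 2^{2}\right)^{2} = \left(97 + 4\right)^{2} = 101^{2} = 10201$)
$x + a = 10201 + \frac{2222902}{23511} = \frac{242058613}{23511}$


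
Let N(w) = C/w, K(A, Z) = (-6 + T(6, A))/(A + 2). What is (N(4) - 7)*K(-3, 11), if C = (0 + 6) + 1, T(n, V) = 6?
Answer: 0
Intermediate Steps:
C = 7 (C = 6 + 1 = 7)
K(A, Z) = 0 (K(A, Z) = (-6 + 6)/(A + 2) = 0/(2 + A) = 0)
N(w) = 7/w
(N(4) - 7)*K(-3, 11) = (7/4 - 7)*0 = -21/4*0 = 0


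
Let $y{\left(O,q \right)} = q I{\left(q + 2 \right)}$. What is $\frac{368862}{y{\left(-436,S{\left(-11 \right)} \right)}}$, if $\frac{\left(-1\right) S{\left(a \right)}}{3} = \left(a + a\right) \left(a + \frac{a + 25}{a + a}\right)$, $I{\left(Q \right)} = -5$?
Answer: $\frac{61477}{640} \approx 96.058$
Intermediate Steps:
$S{\left(a \right)} = - 6 a \left(a + \frac{25 + a}{2 a}\right)$ ($S{\left(a \right)} = - 3 \left(a + a\right) \left(a + \frac{a + 25}{a + a}\right) = - 3 \cdot 2 a \left(a + \frac{25 + a}{2 a}\right) = - 6 a \left(a + \frac{25 + a}{2 a}\right)$)
$y{\left(O,q \right)} = - 5 q$ ($y{\left(O,q \right)} = q \left(-5\right) = - 5 q$)
$\frac{368862}{y{\left(-436,S{\left(-11 \right)} \right)}} = \frac{368862}{\left(-5\right) \left(-75 - 6 \left(-11\right)^{2} - -33\right)} = \frac{368862}{\left(-5\right) \left(-75 - 726 + 33\right)} = \frac{368862}{\left(-5\right) \left(-768\right)} = \frac{368862}{3840} = 368862 \cdot \frac{1}{3840} = \frac{61477}{640}$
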